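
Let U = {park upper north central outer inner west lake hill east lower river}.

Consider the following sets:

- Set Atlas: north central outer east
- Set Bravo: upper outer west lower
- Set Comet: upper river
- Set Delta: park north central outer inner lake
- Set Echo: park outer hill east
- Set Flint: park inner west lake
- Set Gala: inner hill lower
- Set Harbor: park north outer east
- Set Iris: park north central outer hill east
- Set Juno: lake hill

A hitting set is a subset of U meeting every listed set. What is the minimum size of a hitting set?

4

The 4 elements {outer, inner, lake, river} hit every set.
No choice of 3 elements meets every set, so 4 is the minimum.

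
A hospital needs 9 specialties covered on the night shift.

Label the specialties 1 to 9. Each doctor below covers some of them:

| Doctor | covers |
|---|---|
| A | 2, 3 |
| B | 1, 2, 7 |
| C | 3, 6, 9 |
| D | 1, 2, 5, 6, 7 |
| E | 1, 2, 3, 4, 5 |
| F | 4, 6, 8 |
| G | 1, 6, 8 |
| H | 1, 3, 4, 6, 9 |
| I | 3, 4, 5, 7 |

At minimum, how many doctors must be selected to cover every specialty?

Take {C, D, F}. Their union is {1, 2, 3, 4, 5, 6, 7, 8, 9}, which is all 9 specialties.
No 2 of the 9 doctors cover everything (all 36 combinations miss at least one specialty), so 3 is optimal.

3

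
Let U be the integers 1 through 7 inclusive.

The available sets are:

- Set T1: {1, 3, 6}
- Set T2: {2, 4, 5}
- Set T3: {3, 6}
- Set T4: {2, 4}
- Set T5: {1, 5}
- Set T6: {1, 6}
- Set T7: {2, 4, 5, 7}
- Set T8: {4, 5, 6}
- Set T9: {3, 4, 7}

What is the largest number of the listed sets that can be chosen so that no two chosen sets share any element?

3

T3, T4, T5 are pairwise disjoint (T3={3,6}; T4={2,4}; T5={1,5}).
Every remaining set overlaps one of these, and no 4 of the listed sets are pairwise disjoint, so 3 is the maximum.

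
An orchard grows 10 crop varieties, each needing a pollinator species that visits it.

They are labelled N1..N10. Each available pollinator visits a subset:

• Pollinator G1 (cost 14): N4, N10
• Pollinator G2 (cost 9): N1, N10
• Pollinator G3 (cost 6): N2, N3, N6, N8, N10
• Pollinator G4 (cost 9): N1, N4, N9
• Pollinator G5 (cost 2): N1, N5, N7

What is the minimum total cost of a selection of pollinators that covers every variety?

17

G3, G4, G5 together cover every variety (G3 ∪ G4 ∪ G5 = {N1, N2, N3, N4, N5, N6, N7, N8, N9, N10}); total cost 6 + 9 + 2 = 17.
No covering selection has total cost below 17.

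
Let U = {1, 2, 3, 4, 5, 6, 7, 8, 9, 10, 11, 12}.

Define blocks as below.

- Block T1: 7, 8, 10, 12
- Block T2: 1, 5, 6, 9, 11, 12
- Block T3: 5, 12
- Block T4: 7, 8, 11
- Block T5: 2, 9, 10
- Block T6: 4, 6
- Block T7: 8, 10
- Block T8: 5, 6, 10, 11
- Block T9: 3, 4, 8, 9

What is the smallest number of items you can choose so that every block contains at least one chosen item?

4

Take H = {4, 5, 8, 10}. Each listed block contains at least one of these, so H is a hitting set of size 4.
The blocks T3, T4, T5, T6 are pairwise disjoint, so any hitting set needs a separate item for each — at least 4. Hence 4 is optimal.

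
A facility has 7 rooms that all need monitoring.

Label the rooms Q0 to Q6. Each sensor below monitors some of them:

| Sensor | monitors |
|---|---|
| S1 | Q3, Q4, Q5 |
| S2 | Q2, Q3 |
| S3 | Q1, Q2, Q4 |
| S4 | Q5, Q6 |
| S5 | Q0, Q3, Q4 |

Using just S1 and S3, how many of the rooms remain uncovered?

2

Union of S1, S3 = {Q1, Q2, Q3, Q4, Q5}.
Not covered: Q0, Q6 — 2 rooms.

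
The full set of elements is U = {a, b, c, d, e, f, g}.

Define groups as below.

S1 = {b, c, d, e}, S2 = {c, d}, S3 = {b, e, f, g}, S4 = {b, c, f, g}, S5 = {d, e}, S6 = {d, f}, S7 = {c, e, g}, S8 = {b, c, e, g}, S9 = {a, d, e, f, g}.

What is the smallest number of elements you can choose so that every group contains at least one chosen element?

H = {d, g} meets every group (each contains at least one member of H), and |H| = 2.
The groups S6, S8 are pairwise disjoint, so any hitting set needs a separate element for each — at least 2. Hence 2 is optimal.

2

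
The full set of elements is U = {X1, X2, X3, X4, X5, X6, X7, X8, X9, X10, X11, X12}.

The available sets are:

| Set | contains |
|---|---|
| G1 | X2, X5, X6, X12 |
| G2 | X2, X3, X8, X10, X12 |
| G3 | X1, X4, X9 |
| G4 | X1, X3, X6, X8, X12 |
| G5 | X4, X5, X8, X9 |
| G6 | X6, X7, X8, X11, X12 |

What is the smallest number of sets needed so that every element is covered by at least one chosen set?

G2, G3, G5, and G6 cover everything between them: the union {X1, X2, X3, X4, X5, X6, X7, X8, X9, X10, X11, X12} is all of U.
Only G6 contains X7, so G6 is forced; the remaining 7 elements need at least 3 more sets (each remaining set adds at most 3) — so at least 4 sets are needed, and 4 is optimal.

4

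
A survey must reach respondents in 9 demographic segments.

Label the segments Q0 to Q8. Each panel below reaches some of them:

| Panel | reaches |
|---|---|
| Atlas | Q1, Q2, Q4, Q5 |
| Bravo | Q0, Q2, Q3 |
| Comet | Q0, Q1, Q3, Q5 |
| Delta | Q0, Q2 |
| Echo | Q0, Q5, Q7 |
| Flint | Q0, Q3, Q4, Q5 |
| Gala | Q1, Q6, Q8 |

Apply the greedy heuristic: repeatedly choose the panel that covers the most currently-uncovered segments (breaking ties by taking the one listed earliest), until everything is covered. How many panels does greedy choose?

4

Greedy: pick Atlas (covers 4 new) → pick Bravo (covers 2 new) → pick Gala (covers 2 new) → pick Echo (covers 1 new). Total picks: 4.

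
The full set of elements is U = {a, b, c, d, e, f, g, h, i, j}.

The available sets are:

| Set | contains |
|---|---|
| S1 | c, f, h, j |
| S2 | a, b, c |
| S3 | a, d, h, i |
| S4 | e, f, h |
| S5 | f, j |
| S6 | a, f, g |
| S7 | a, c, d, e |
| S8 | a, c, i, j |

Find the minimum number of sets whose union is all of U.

S2, S3, S4, S5, and S6 cover everything between them: the union {a, b, c, d, e, f, g, h, i, j} is all of U.
No 4 of the 8 sets cover everything (all 70 combinations miss at least one element), so 5 is optimal.

5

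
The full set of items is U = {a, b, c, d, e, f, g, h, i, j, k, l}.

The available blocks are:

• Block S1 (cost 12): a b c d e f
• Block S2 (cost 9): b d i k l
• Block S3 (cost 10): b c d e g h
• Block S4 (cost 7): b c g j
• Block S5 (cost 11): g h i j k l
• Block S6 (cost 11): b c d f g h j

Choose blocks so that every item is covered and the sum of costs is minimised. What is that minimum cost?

S1, S5 together cover every item (S1 ∪ S5 = {a, b, c, d, e, f, g, h, i, j, k, l}); total cost 12 + 11 = 23.
The greedy pick S6, S2, S1 costs 32; no covering selection beats 23.

23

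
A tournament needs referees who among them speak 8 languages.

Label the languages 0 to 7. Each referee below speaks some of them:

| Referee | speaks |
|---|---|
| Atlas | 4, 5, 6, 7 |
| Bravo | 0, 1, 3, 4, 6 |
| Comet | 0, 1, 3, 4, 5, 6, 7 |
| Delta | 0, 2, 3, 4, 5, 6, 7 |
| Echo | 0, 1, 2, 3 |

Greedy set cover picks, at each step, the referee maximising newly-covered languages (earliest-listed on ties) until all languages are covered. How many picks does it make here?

Greedy: pick Comet (covers 7 new) → pick Delta (covers 1 new). Total picks: 2.

2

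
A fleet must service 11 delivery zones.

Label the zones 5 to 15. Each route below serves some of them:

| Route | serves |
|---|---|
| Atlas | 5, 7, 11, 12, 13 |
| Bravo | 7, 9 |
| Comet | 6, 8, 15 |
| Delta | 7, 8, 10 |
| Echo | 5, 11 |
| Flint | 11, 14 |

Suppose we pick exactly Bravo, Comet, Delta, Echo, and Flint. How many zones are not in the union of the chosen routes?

2

Union of Bravo, Comet, Delta, Echo, Flint = {5, 6, 7, 8, 9, 10, 11, 14, 15}.
Not covered: 12, 13 — 2 zones.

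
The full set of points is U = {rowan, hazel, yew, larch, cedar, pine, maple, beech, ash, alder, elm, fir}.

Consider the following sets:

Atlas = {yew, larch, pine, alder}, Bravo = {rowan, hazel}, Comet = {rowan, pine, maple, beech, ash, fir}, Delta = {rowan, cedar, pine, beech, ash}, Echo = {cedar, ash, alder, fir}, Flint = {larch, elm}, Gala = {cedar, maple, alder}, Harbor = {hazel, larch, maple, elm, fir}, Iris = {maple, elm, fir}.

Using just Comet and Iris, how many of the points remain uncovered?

5

Union of Comet, Iris = {rowan, pine, maple, beech, ash, elm, fir}.
Not covered: hazel, yew, larch, cedar, alder — 5 points.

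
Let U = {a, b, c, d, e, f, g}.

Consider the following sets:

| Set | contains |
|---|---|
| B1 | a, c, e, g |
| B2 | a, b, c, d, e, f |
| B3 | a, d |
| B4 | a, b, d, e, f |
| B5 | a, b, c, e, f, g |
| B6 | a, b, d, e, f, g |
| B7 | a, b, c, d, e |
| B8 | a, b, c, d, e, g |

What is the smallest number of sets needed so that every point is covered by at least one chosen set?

2

B6 and B8 together: B6 ∪ B8 = {a, b, c, d, e, f, g} — every point is covered.
No single set has all 7 points (the largest, B2, has 6), so 2 is optimal.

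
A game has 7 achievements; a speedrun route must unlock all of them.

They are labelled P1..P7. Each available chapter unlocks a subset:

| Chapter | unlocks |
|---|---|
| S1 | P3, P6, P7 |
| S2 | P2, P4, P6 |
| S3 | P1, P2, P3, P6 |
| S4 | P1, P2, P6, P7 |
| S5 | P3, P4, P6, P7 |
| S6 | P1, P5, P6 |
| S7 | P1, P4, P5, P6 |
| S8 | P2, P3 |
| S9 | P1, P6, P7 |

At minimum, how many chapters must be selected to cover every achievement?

Take {S1, S4, S7}. Their union is {P1, P2, P3, P4, P5, P6, P7}, which is all 7 achievements.
No 2 of the 9 chapters cover everything (all 36 combinations miss at least one achievement), so 3 is optimal.

3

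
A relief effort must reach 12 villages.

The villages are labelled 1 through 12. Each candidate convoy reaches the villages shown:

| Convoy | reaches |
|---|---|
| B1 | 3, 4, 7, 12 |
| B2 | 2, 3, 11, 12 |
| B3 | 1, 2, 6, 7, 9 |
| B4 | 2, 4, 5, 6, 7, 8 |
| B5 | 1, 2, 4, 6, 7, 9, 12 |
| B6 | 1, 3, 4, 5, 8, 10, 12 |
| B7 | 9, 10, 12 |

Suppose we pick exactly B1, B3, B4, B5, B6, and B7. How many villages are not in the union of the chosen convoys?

Union of B1, B3, B4, B5, B6, B7 = {1, 2, 3, 4, 5, 6, 7, 8, 9, 10, 12}.
Not covered: 11 — 1 village.

1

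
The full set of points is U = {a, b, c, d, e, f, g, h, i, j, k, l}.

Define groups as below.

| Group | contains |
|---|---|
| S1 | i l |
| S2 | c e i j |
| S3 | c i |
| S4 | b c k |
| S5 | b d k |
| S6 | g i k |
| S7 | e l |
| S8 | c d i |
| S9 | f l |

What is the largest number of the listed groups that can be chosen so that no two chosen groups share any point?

S2, S5, S9 are pairwise disjoint (S2={c,e,i,j}; S5={b,d,k}; S9={f,l}).
Every remaining group overlaps one of these, and no 4 of the listed groups are pairwise disjoint, so 3 is the maximum.

3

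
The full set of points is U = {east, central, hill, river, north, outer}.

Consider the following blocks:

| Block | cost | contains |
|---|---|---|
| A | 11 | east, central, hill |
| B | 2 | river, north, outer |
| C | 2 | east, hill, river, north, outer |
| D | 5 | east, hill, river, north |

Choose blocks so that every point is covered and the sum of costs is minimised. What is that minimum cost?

A, C together cover every point (A ∪ C = {east, central, hill, river, north, outer}); total cost 11 + 2 = 13.
No covering selection has total cost below 13.

13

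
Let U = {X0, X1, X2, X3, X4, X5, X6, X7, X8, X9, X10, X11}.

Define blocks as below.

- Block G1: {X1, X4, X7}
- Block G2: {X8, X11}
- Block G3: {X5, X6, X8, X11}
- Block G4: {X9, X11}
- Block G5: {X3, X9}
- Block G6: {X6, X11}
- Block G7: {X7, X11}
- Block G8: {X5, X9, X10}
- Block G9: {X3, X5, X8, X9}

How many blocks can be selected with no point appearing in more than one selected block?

G1, G3, G5 are pairwise disjoint (G1={X1,X4,X7}; G3={X5,X6,X8,X11}; G5={X3,X9}).
Every remaining block overlaps one of these, and no 4 of the listed blocks are pairwise disjoint, so 3 is the maximum.

3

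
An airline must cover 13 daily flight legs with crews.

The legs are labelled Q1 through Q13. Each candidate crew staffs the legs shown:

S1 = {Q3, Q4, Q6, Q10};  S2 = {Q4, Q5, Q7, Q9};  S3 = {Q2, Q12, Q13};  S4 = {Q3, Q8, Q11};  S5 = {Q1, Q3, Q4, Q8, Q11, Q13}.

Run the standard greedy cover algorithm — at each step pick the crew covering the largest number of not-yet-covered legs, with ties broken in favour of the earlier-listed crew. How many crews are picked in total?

4

Greedy: pick S5 (covers 6 new) → pick S2 (covers 3 new) → pick S1 (covers 2 new) → pick S3 (covers 2 new). Total picks: 4.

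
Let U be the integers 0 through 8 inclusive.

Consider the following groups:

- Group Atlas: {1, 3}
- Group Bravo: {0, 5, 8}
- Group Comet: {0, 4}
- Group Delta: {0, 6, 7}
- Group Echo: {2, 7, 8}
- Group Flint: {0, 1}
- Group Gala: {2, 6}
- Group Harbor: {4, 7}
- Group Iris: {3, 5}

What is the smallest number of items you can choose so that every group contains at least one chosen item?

4

The 4 items {0, 2, 3, 7} hit every group.
The groups Atlas, Bravo, Gala, Harbor are pairwise disjoint, so any hitting set needs a separate item for each — at least 4. Hence 4 is optimal.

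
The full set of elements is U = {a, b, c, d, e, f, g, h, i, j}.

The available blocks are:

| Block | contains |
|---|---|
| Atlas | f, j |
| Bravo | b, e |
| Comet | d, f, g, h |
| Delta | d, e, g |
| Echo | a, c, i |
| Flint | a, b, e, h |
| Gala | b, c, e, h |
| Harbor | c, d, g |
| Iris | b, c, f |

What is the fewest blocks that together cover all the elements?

Atlas, Delta, Echo, and Flint cover everything between them: the union {a, b, c, d, e, f, g, h, i, j} is all of U.
No 3 of the 9 blocks cover everything (all 84 combinations miss at least one element), so 4 is optimal.

4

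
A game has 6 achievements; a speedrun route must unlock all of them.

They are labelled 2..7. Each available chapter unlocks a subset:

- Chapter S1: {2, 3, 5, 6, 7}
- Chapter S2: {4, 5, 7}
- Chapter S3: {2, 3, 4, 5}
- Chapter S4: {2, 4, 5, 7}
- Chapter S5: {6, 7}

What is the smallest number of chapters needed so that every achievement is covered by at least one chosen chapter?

Take {S1, S4}. Their union is {2, 3, 4, 5, 6, 7}, which is all 6 achievements.
No single chapter has all 6 achievements (the largest, S1, has 5), so 2 is optimal.

2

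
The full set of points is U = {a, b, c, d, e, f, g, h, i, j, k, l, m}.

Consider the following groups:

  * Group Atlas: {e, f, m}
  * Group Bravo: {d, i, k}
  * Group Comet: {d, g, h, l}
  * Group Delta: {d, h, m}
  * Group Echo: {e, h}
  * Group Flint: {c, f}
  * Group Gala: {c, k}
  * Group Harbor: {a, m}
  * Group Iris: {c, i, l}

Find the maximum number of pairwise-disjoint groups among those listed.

Bravo, Echo, Flint, Harbor are pairwise disjoint (Bravo={d,i,k}; Echo={e,h}; Flint={c,f}; Harbor={a,m}).
Every remaining group overlaps one of these, and no 5 of the listed groups are pairwise disjoint, so 4 is the maximum.

4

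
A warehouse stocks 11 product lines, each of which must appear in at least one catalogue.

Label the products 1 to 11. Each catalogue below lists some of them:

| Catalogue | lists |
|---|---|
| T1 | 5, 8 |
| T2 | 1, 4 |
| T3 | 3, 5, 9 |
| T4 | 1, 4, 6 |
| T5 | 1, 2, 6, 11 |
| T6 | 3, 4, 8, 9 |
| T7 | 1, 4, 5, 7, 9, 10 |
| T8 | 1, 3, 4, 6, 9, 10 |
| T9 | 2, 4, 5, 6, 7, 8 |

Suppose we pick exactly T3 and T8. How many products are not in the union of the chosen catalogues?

4

Union of T3, T8 = {1, 3, 4, 5, 6, 9, 10}.
Not covered: 2, 7, 8, 11 — 4 products.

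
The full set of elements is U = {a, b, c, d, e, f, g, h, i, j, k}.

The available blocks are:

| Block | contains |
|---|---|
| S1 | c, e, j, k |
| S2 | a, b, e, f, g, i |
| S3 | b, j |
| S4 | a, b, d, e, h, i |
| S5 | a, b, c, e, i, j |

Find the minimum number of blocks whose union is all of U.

3

S1, S2, and S4 cover everything between them: the union {a, b, c, d, e, f, g, h, i, j, k} is all of U.
Only S4 contains d, so S4 is forced; the remaining 5 elements need at least 2 more blocks (each remaining block adds at most 3) — so at least 3 blocks are needed, and 3 is optimal.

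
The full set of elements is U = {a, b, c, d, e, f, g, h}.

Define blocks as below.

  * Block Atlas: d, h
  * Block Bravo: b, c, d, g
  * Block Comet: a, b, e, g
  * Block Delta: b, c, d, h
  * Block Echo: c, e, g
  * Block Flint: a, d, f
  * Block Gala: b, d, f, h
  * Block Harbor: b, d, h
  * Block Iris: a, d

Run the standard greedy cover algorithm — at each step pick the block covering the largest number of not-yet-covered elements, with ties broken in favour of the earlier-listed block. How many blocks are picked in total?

3

Greedy: pick Bravo (covers 4 new) → pick Comet (covers 2 new) → pick Gala (covers 2 new). Total picks: 3.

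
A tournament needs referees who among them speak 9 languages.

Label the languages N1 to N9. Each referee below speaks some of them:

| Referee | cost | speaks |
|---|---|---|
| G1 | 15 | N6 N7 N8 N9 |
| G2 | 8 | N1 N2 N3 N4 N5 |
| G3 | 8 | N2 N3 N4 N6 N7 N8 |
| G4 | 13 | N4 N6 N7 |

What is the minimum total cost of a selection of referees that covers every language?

G1, G2 together cover every language (G1 ∪ G2 = {N1, N2, N3, N4, N5, N6, N7, N8, N9}); total cost 15 + 8 = 23.
The greedy pick G3, G2, G1 costs 31; no covering selection beats 23.

23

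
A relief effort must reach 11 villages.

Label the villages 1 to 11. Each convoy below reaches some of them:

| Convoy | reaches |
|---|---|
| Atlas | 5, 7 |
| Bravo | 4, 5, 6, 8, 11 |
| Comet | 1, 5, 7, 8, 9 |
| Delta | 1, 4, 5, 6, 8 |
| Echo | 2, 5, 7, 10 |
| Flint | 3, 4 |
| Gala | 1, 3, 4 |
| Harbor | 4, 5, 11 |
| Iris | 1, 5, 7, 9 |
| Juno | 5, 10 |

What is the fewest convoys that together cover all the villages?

4

Take {Bravo, Echo, Gala, Iris}. Their union is {1, 2, 3, 4, 5, 6, 7, 8, 9, 10, 11}, which is all 11 villages.
No 3 of the 10 convoys cover everything (all 120 combinations miss at least one village), so 4 is optimal.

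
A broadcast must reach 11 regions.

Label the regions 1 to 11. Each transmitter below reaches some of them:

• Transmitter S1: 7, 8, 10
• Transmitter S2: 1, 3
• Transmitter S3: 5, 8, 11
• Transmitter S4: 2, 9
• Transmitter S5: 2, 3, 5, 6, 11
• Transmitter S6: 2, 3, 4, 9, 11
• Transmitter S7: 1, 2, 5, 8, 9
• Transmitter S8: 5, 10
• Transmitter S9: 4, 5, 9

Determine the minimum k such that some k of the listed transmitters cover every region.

Take {S1, S5, S6, S7}. Their union is {1, 2, 3, 4, 5, 6, 7, 8, 9, 10, 11}, which is all 11 regions.
No 3 of the 9 transmitters cover everything (all 84 combinations miss at least one region), so 4 is optimal.

4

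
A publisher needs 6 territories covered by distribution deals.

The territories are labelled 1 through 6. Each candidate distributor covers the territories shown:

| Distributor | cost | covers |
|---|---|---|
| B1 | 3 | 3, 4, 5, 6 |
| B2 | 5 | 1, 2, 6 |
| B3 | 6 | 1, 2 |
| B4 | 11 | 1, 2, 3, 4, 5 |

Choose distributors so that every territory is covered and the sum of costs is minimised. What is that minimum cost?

8

B1, B2 together cover every territory (B1 ∪ B2 = {1, 2, 3, 4, 5, 6}); total cost 3 + 5 = 8.
No covering selection has total cost below 8.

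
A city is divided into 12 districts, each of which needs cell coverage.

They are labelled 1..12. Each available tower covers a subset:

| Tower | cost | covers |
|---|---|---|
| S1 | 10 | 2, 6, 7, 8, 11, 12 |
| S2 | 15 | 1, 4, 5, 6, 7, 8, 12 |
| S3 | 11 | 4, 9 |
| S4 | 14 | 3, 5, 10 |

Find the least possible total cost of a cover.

50

S1, S2, S3, S4 together cover every district (S1 ∪ S2 ∪ S3 ∪ S4 = {1, 2, 3, 4, 5, 6, 7, 8, 9, 10, 11, 12}); total cost 10 + 15 + 11 + 14 = 50.
No covering selection has total cost below 50.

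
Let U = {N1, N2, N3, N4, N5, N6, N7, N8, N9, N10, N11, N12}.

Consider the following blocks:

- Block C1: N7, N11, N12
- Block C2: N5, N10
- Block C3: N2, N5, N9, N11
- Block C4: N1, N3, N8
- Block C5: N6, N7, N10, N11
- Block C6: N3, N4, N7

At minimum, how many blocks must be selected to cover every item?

C1, C3, C4, C5, and C6 cover everything between them: the union {N1, N2, N3, N4, N5, N6, N7, N8, N9, N10, N11, N12} is all of U.
No 4 of the 6 blocks cover everything (all 15 combinations miss at least one item), so 5 is optimal.

5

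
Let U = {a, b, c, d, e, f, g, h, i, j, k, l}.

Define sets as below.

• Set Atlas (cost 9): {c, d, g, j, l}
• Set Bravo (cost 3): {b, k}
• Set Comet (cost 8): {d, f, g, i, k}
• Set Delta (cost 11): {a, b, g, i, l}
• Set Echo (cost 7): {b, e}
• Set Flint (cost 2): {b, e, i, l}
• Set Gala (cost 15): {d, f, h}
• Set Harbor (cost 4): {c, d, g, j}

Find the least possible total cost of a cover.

Bravo, Delta, Flint, Gala, Harbor together cover every point (Bravo ∪ Delta ∪ Flint ∪ Gala ∪ Harbor = {a, b, c, d, e, f, g, h, i, j, k, l}); total cost 3 + 11 + 2 + 15 + 4 = 35.
No covering selection has total cost below 35.

35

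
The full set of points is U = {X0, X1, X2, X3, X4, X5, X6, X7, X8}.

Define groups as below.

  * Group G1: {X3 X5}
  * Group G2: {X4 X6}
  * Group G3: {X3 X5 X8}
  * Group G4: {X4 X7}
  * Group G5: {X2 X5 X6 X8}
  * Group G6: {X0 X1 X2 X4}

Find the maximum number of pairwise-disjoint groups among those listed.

2

G1, G6 are pairwise disjoint (G1={X3,X5}; G6={X0,X1,X2,X4}).
Every remaining group overlaps one of these, and no 3 of the listed groups are pairwise disjoint, so 2 is the maximum.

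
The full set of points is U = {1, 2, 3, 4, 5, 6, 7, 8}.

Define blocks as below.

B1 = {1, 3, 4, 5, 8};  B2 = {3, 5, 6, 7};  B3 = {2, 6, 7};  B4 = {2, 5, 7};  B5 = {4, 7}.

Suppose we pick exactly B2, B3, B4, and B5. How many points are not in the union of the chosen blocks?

Union of B2, B3, B4, B5 = {2, 3, 4, 5, 6, 7}.
Not covered: 1, 8 — 2 points.

2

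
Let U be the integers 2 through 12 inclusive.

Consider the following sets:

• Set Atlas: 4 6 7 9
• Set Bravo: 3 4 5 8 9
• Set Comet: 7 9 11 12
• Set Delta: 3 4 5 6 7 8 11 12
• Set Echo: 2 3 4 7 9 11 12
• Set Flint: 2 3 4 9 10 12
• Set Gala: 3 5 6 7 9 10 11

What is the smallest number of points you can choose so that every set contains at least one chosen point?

H = {6, 9} meets every set (each contains at least one member of H), and |H| = 2.
No single point lies in every set, so at least 2 are needed and 2 is optimal.

2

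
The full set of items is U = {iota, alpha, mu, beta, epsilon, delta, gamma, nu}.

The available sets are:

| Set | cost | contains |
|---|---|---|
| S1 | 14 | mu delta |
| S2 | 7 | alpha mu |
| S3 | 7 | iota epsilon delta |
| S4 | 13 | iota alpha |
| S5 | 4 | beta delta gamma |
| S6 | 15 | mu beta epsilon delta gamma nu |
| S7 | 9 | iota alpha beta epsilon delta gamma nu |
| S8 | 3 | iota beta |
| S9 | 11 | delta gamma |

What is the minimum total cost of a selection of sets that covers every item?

16

S2, S7 together cover every item (S2 ∪ S7 = {iota, alpha, mu, beta, epsilon, delta, gamma, nu}); total cost 7 + 9 = 16.
No covering selection has total cost below 16.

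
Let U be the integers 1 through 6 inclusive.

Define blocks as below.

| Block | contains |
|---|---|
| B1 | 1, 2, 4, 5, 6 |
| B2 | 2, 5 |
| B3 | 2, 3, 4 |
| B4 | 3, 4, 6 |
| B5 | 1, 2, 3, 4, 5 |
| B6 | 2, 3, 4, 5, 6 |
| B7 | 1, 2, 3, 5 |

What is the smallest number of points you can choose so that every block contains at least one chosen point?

2

Take H = {3, 5}. Each listed block contains at least one of these, so H is a hitting set of size 2.
The blocks B2, B4 are pairwise disjoint, so any hitting set needs a separate point for each — at least 2. Hence 2 is optimal.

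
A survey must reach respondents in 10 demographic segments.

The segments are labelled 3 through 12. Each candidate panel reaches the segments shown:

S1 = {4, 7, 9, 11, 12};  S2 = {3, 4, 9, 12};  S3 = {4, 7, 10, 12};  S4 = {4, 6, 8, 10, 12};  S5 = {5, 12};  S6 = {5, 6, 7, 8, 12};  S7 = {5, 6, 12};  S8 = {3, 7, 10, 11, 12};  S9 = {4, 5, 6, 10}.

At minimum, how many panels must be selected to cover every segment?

S2 and S6 and S8 together: S2 ∪ S6 ∪ S8 = {3, 4, 5, 6, 7, 8, 9, 10, 11, 12} — every segment is covered.
No 2 of the 9 panels cover everything (all 36 combinations miss at least one segment), so 3 is optimal.

3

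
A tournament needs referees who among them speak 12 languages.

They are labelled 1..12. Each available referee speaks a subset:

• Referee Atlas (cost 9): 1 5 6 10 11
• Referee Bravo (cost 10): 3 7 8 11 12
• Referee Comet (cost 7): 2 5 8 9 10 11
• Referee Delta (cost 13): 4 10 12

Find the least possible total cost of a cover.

Atlas, Bravo, Comet, Delta together cover every language (Atlas ∪ Bravo ∪ Comet ∪ Delta = {1, 2, 3, 4, 5, 6, 7, 8, 9, 10, 11, 12}); total cost 9 + 10 + 7 + 13 = 39.
No covering selection has total cost below 39.

39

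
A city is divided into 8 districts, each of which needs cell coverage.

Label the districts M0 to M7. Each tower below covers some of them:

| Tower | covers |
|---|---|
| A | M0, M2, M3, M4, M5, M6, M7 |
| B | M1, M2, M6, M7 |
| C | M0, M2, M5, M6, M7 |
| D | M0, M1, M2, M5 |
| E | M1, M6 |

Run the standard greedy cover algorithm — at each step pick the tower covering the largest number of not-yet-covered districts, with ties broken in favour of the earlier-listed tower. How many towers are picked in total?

Greedy: pick A (covers 7 new) → pick B (covers 1 new). Total picks: 2.

2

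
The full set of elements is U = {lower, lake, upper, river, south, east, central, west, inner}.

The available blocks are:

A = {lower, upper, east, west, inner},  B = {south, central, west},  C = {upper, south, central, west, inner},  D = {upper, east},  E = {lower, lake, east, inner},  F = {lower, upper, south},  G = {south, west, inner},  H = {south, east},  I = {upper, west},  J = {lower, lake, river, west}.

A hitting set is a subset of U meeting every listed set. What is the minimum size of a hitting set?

The 3 elements {upper, east, west} hit every block.
No choice of 2 elements meets every block, so 3 is the minimum.

3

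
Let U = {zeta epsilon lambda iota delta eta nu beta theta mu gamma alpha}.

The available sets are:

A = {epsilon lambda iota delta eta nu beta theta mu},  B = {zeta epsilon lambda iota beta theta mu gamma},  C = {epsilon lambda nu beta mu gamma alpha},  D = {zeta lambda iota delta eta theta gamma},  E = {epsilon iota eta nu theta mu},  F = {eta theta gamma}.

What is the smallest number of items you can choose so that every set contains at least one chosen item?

H = {theta, gamma} meets every set (each contains at least one member of H), and |H| = 2.
No single item lies in every set, so at least 2 are needed and 2 is optimal.

2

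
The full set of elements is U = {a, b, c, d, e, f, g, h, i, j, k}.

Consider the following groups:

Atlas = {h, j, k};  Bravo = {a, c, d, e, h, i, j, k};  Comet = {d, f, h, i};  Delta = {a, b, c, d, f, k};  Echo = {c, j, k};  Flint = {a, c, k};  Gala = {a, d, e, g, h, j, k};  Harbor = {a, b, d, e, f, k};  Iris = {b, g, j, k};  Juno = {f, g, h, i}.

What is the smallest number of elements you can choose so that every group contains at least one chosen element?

The 2 elements {h, k} hit every group.
The groups Comet, Flint are pairwise disjoint, so any hitting set needs a separate element for each — at least 2. Hence 2 is optimal.

2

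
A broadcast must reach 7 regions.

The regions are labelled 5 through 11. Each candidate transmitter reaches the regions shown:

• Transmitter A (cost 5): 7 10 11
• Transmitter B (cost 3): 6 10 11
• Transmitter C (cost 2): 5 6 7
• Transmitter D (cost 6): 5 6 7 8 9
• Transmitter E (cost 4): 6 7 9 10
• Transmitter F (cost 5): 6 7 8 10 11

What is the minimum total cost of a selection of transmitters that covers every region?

9

B, D together cover every region (B ∪ D = {5, 6, 7, 8, 9, 10, 11}); total cost 3 + 6 = 9.
The greedy pick C, B, D costs 11; no covering selection beats 9.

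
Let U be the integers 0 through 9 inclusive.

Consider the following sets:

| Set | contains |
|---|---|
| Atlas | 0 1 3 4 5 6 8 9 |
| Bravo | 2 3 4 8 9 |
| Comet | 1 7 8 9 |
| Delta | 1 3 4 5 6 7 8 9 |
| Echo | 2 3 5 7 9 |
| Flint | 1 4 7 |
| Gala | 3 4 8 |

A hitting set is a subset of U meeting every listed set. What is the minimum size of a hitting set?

H = {4, 9} meets every set (each contains at least one member of H), and |H| = 2.
No single item lies in every set, so at least 2 are needed and 2 is optimal.

2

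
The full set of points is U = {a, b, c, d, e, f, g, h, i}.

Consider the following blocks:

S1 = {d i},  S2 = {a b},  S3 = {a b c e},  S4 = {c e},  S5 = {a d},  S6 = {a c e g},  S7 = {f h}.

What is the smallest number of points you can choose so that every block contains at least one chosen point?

4

T = {a, e, h, i} meets every block (each contains at least one member of T), and |T| = 4.
The blocks S1, S2, S4, S7 are pairwise disjoint, so any hitting set needs a separate point for each — at least 4. Hence 4 is optimal.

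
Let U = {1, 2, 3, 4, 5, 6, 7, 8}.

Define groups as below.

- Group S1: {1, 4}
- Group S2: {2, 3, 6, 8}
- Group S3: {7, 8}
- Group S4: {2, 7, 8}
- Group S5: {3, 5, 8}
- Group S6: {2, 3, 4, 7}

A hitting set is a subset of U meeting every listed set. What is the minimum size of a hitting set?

H = {4, 8} meets every group (each contains at least one member of H), and |H| = 2.
The groups S1, S2 are pairwise disjoint, so any hitting set needs a separate point for each — at least 2. Hence 2 is optimal.

2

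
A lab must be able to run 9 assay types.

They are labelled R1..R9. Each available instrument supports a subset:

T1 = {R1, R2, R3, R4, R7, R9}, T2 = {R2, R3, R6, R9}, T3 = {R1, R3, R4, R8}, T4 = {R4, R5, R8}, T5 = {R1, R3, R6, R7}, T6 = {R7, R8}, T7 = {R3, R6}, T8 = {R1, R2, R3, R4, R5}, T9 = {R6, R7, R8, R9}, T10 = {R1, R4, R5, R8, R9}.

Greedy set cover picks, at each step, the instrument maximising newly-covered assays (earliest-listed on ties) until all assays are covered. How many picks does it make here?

3

Greedy: pick T1 (covers 6 new) → pick T4 (covers 2 new) → pick T2 (covers 1 new). Total picks: 3.
(The true minimum cover uses only 2 instruments, so greedy is not optimal here.)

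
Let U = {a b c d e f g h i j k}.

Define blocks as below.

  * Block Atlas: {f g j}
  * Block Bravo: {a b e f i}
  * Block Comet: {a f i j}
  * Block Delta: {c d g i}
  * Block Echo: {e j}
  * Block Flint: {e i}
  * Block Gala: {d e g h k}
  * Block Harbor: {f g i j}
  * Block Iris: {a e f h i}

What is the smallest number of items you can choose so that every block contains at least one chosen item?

3

T = {a, e, g} meets every block (each contains at least one member of T), and |T| = 3.
No choice of 2 items meets every block, so 3 is the minimum.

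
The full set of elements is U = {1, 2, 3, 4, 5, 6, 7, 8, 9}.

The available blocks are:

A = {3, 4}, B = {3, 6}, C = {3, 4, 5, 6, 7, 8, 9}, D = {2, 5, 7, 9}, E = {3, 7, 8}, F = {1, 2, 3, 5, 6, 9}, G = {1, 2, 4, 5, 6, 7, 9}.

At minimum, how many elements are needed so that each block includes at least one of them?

2

Take H = {3, 5}. Each listed block contains at least one of these, so H is a hitting set of size 2.
The blocks B, D are pairwise disjoint, so any hitting set needs a separate element for each — at least 2. Hence 2 is optimal.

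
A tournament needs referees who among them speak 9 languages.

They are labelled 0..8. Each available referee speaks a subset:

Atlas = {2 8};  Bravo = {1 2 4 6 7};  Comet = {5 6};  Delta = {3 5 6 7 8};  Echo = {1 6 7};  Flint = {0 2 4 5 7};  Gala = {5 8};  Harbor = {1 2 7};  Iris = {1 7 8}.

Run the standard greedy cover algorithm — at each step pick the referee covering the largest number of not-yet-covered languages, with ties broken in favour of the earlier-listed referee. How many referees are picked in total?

Greedy: pick Bravo (covers 5 new) → pick Delta (covers 3 new) → pick Flint (covers 1 new). Total picks: 3.

3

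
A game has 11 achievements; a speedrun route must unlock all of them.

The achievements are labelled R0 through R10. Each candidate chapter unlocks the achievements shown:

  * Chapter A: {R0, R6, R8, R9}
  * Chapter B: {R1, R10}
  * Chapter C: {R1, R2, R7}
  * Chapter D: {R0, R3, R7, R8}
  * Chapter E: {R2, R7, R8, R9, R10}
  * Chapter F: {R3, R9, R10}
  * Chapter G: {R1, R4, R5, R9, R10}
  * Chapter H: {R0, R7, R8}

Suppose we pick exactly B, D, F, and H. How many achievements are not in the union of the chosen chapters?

4

Union of B, D, F, H = {R0, R1, R3, R7, R8, R9, R10}.
Not covered: R2, R4, R5, R6 — 4 achievements.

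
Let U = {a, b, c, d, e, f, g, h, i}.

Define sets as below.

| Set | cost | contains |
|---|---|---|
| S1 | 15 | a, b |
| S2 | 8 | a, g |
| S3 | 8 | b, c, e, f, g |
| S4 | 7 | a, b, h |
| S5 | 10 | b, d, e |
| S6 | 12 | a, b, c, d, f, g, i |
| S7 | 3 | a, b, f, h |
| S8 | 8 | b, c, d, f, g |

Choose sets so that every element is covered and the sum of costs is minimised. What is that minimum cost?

23

S3, S6, S7 together cover every element (S3 ∪ S6 ∪ S7 = {a, b, c, d, e, f, g, h, i}); total cost 8 + 12 + 3 = 23.
No covering selection has total cost below 23.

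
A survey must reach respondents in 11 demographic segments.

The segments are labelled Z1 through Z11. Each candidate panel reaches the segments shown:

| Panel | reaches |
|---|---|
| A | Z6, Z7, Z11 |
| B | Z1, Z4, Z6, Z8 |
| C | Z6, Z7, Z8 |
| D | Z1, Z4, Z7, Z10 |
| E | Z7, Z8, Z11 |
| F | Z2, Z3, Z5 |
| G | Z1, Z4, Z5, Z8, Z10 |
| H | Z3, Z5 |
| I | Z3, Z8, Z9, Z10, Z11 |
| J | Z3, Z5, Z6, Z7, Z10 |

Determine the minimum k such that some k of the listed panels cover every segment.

4

D and F and I and J together: D ∪ F ∪ I ∪ J = {Z1, Z2, Z3, Z4, Z5, Z6, Z7, Z8, Z9, Z10, Z11} — every segment is covered.
No 3 of the 10 panels cover everything (all 120 combinations miss at least one segment), so 4 is optimal.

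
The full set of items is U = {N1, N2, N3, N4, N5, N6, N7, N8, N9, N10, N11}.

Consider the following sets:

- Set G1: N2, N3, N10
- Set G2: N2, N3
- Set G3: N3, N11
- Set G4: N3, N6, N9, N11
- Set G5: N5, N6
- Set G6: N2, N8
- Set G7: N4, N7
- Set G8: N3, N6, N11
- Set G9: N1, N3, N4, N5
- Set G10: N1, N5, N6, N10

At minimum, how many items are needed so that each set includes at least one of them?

4

Take H = {N3, N4, N6, N8}. Each listed set contains at least one of these, so H is a hitting set of size 4.
The sets G3, G5, G6, G7 are pairwise disjoint, so any hitting set needs a separate item for each — at least 4. Hence 4 is optimal.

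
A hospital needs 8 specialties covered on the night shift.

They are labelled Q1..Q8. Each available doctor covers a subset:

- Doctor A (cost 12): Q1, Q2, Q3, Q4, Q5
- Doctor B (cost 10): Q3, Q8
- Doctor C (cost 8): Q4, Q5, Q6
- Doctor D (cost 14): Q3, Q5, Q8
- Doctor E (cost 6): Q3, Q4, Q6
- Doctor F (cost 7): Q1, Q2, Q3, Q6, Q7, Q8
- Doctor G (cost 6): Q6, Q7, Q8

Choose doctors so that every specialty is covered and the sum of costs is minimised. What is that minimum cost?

C, F together cover every specialty (C ∪ F = {Q1, Q2, Q3, Q4, Q5, Q6, Q7, Q8}); total cost 8 + 7 = 15.
No covering selection has total cost below 15.

15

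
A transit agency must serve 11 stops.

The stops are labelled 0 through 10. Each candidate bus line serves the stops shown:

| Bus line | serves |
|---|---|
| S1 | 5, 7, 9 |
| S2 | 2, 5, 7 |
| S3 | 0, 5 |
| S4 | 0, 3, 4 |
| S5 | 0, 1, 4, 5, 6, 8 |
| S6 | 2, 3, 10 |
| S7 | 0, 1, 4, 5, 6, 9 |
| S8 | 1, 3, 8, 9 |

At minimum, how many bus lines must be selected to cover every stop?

S1 and S5 and S6 together: S1 ∪ S5 ∪ S6 = {0, 1, 2, 3, 4, 5, 6, 7, 8, 9, 10} — every stop is covered.
Only S6 contains 10, so S6 is forced; the remaining 8 stops need at least 2 more bus lines (each remaining bus line adds at most 6) — so at least 3 bus lines are needed, and 3 is optimal.

3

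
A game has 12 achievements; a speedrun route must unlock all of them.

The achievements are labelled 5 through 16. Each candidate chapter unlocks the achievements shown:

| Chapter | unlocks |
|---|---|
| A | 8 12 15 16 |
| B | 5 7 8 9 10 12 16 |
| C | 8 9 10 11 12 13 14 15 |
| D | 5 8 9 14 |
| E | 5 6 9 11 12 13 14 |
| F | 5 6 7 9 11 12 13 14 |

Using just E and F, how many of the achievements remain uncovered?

4

Union of E, F = {5, 6, 7, 9, 11, 12, 13, 14}.
Not covered: 8, 10, 15, 16 — 4 achievements.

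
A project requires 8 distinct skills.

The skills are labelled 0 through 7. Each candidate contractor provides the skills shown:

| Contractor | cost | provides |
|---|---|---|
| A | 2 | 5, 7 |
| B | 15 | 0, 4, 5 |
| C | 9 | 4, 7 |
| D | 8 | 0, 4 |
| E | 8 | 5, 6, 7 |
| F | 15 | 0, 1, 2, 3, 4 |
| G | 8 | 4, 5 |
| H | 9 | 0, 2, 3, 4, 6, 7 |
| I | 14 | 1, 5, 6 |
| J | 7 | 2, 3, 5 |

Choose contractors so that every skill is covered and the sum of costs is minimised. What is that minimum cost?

H, I together cover every skill (H ∪ I = {0, 1, 2, 3, 4, 5, 6, 7}); total cost 9 + 14 = 23.
The greedy pick A, H, I costs 25; no covering selection beats 23.

23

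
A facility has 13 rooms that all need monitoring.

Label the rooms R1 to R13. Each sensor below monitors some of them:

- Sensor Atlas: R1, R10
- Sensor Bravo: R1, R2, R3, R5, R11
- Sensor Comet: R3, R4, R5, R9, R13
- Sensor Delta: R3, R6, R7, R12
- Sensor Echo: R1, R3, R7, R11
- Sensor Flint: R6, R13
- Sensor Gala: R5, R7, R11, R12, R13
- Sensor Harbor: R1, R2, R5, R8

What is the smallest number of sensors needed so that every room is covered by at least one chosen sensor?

Take {Atlas, Comet, Delta, Gala, Harbor}. Their union is {R1, R2, R3, R4, R5, R6, R7, R8, R9, R10, R11, R12, R13}, which is all 13 rooms.
No 4 of the 8 sensors cover everything (all 70 combinations miss at least one room), so 5 is optimal.

5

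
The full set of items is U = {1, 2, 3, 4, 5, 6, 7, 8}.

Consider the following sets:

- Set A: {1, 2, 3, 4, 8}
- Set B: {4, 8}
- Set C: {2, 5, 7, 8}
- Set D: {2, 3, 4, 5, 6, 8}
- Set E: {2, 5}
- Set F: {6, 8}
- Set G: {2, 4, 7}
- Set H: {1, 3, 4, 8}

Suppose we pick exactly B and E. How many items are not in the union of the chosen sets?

4

Union of B, E = {2, 4, 5, 8}.
Not covered: 1, 3, 6, 7 — 4 items.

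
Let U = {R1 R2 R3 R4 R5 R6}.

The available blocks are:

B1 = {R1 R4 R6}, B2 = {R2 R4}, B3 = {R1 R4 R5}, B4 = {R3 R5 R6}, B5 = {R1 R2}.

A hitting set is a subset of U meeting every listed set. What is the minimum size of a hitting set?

3

Take H = {R1, R3, R4}. Each listed block contains at least one of these, so H is a hitting set of size 3.
No choice of 2 elements meets every block, so 3 is the minimum.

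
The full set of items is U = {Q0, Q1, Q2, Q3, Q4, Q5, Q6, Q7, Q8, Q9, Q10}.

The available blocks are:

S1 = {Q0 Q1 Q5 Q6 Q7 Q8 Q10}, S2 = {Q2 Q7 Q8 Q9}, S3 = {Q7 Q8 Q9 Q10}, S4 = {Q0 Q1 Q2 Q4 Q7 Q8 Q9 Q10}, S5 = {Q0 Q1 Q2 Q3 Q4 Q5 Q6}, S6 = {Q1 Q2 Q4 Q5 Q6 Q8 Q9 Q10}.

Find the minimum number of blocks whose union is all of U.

Take {S4, S5}. Their union is {Q0, Q1, Q2, Q3, Q4, Q5, Q6, Q7, Q8, Q9, Q10}, which is all 11 items.
No single block has all 11 items (the largest, S4, has 8), so 2 is optimal.

2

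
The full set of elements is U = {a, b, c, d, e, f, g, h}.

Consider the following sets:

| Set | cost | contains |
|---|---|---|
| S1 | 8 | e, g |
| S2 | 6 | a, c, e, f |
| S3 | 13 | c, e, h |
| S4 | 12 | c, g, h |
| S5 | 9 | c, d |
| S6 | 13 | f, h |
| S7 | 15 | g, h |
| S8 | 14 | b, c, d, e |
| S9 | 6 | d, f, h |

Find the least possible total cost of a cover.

32

S2, S4, S8 together cover every element (S2 ∪ S4 ∪ S8 = {a, b, c, d, e, f, g, h}); total cost 6 + 12 + 14 = 32.
The greedy pick S2, S9, S1, S8 costs 34; no covering selection beats 32.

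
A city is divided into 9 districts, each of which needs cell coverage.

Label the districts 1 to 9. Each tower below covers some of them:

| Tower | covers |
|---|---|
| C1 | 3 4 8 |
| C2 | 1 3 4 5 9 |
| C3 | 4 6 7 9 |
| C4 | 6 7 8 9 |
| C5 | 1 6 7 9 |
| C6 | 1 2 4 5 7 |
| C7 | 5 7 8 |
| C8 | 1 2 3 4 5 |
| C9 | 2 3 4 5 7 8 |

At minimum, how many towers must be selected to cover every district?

C5 and C9 together: C5 ∪ C9 = {1, 2, 3, 4, 5, 6, 7, 8, 9} — every district is covered.
No single tower has all 9 districts (the largest, C9, has 6), so 2 is optimal.

2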